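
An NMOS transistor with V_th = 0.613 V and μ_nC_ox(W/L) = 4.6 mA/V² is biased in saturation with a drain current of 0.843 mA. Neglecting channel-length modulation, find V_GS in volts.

V_GS = 1.22 V

In saturation I_D = ½ k_n (V_GS − V_th)², so V_GS − V_th = √(2 I_D / k_n) = √(2 × 0.843 / 4.6) = 0.605 V.
V_GS = 0.613 + 0.605 = 1.22 V.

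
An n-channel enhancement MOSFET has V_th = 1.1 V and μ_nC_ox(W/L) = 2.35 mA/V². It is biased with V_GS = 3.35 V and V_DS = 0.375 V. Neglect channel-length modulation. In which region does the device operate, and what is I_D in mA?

Triode; I_D = 1.82 mA

V_ov = V_GS − V_th = 3.35 − 1.1 = 2.25 V.
Since V_DS = 0.375 V < V_ov = 2.25 V, the device is in the triode region.
I_D = k_n [V_ov · V_DS − ½ V_DS²] = 2.35 × [2.25 × 0.375 − 0.5 × 0.375²] = 1.82 mA.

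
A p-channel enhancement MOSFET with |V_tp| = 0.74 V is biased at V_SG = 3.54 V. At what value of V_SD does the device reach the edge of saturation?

V_SD,sat = 2.80 V

The boundary between triode and saturation is V_SD = V_SG − |V_tp| = V_ov.
V_ov = 3.54 − 0.74 = 2.8 V.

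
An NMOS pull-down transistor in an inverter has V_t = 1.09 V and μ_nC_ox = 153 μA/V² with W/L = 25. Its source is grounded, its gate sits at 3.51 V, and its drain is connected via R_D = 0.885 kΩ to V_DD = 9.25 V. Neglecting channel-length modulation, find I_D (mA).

V_GS = V_G = 3.51 V, so V_ov = 3.51 − 1.09 = 2.42 V.
k_n = μ_nC_ox · (W/L) = 3.825 mA/V².
Assume saturation: I_D = ½ k_n V_ov² = 0.5 × 3.825 × 2.42² = 11.2 mA, giving V_DS = V_DD − I_D R_D = 9.25 − 11.2 × 0.885 = -0.662 V.
But -0.662 V < V_ov = 2.42 V, so the device is actually in triode.
In triode I_D = k_n[V_ov V_DS − ½ V_DS²] and I_D = (V_DD − V_DS)/R_D. Equating: 1.69 V_DS² − 9.192 V_DS + 9.25 = 0, giving V_DS = 1.33 V (the root below V_ov).
I_D = (9.25 − 1.33) / 0.885 = 8.94 mA.

I_D = 8.94 mA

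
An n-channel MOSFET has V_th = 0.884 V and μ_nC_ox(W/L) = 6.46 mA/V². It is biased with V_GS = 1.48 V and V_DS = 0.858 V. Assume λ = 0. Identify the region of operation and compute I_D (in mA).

V_ov = V_GS − V_th = 1.48 − 0.884 = 0.596 V.
Since V_DS = 0.858 V ≥ V_ov = 0.596 V, the device is in saturation.
I_D = ½ k_n V_ov² = 0.5 × 6.46 × 0.596² = 1.15 mA.

Saturation; I_D = 1.15 mA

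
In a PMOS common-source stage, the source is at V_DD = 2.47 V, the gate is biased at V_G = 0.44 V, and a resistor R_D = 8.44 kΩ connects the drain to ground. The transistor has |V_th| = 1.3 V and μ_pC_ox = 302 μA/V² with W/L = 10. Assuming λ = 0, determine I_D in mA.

I_D = 0.276 mA

V_SG = V_DD − V_G = 2.47 − 0.44 = 2.03 V, so V_ov = 2.03 − 1.3 = 0.73 V.
k_p = μ_pC_ox · (W/L) = 3.02 mA/V².
Assume saturation: I_D = ½ k_p V_ov² = 0.5 × 3.02 × 0.73² = 0.805 mA, giving V_SD = V_DD − I_D R_D = 2.47 − 0.805 × 8.44 = -4.32 V.
But -4.32 V < V_ov = 0.73 V, so the device is actually in triode.
In triode I_D = k_p[V_ov V_SD − ½ V_SD²] and I_D = (V_DD − V_SD)/R_D. Equating: 12.7 V_SD² − 19.61 V_SD + 2.47 = 0, giving V_SD = 0.138 V (the root below V_ov).
I_D = (2.47 − 0.138) / 8.44 = 0.276 mA.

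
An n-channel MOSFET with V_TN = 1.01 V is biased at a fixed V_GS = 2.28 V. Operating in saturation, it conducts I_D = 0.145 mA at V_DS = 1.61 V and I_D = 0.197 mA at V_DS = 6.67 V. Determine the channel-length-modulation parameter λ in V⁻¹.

With V_GS fixed, I_D ∝ (1 + λ V_DS) in saturation, so I_D2/I_D1 = (1 + λ V_DS2)/(1 + λ V_DS1).
0.197/0.145 = 1.359 = (1 + 6.67 λ)/(1 + 1.61 λ).
Solving: λ (I_D1 V_DS2 − I_D2 V_DS1) = I_D2 − I_D1, so λ = (0.197 − 0.145) / (0.145 × 6.67 − 0.197 × 1.61) = 0.052 / 0.65 = 0.08 V⁻¹.

λ = 0.0800 V⁻¹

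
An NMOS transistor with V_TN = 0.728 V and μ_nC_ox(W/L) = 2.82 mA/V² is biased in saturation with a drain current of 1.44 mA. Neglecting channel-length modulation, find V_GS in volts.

V_GS = 1.74 V

In saturation I_D = ½ k_n (V_GS − V_TN)², so V_GS − V_TN = √(2 I_D / k_n) = √(2 × 1.44 / 2.82) = 1.01 V.
V_GS = 0.728 + 1.01 = 1.74 V.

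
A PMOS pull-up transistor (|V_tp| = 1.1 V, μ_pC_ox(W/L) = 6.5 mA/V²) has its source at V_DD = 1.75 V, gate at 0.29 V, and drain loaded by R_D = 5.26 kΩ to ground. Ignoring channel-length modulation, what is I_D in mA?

I_D = 0.301 mA

V_SG = V_DD − V_G = 1.75 − 0.29 = 1.46 V, so V_ov = 1.46 − 1.1 = 0.36 V.
Assume saturation: I_D = ½ k_p V_ov² = 0.5 × 6.5 × 0.36² = 0.421 mA, giving V_SD = V_DD − I_D R_D = 1.75 − 0.421 × 5.26 = -0.466 V.
But -0.466 V < V_ov = 0.36 V, so the device is actually in triode.
In triode I_D = k_p[V_ov V_SD − ½ V_SD²] and I_D = (V_DD − V_SD)/R_D. Equating: 17.1 V_SD² − 13.31 V_SD + 1.75 = 0, giving V_SD = 0.168 V (the root below V_ov).
I_D = (1.75 − 0.168) / 5.26 = 0.301 mA.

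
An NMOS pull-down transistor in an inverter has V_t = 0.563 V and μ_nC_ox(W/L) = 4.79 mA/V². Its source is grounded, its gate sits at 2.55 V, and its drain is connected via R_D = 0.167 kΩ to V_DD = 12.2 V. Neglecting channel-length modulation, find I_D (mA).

I_D = 9.46 mA

V_GS = V_G = 2.55 V, so V_ov = 2.55 − 0.563 = 1.99 V.
Assume saturation: I_D = ½ k_n V_ov² = 0.5 × 4.79 × 1.99² = 9.46 mA, giving V_DS = V_DD − I_D R_D = 12.2 − 9.46 × 0.167 = 10.6 V.
V_DS = 10.6 V ≥ V_ov = 1.99 V, confirming saturation.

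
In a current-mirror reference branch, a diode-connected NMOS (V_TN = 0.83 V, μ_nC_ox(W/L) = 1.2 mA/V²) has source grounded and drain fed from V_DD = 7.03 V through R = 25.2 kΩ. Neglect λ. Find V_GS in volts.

V_GS = 1.44 V

With gate tied to drain, V_GS = V_DS ≥ V_GS − V_TN, so the device is in saturation.
KCL at the drain: ½ k_n (V_GS − V_TN)² = (V_DD − V_GS)/R.
Let x = V_GS − 0.83. Then 15.1 x² + x − 6.2 = 0, giving x = 0.608 V (positive root), so V_GS = 1.44 V.
I_D = (V_DD − V_GS)/R = (7.03 − 1.44) / 25.2 = 0.222 mA.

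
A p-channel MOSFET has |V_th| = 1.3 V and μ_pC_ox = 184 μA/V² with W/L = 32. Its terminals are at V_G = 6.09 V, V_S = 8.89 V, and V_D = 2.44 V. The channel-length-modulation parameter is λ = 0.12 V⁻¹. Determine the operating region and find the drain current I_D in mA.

V_SG = V_S − V_G = 8.89 − 6.09 = 2.8 V; V_SD = V_S − V_D = 8.89 − 2.44 = 6.45 V.
k_p = μ_pC_ox · (W/L) = 5.888 mA/V².
V_ov = V_SG − |V_th| = 2.8 − 1.3 = 1.5 V.
Since V_SD = 6.45 V ≥ V_ov = 1.5 V, the device is in saturation.
I_D = ½ k_p V_ov² (1 + λ V_SD) = 0.5 × 5.888 × 1.5² × (1 + 0.12 × 6.45) = 11.8 mA.

Saturation; I_D = 11.8 mA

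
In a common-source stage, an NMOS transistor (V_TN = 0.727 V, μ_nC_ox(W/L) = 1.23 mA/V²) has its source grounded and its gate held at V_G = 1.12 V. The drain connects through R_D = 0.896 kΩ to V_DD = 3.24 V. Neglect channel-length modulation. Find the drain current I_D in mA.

V_GS = V_G = 1.12 V, so V_ov = 1.12 − 0.727 = 0.393 V.
Assume saturation: I_D = ½ k_n V_ov² = 0.5 × 1.23 × 0.393² = 0.095 mA, giving V_DS = V_DD − I_D R_D = 3.24 − 0.095 × 0.896 = 3.15 V.
V_DS = 3.15 V ≥ V_ov = 0.393 V, confirming saturation.

I_D = 0.0950 mA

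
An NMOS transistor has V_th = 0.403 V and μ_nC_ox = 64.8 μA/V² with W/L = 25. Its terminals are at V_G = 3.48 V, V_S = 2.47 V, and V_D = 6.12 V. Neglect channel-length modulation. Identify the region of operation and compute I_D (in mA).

Saturation; I_D = 0.298 mA

V_GS = V_G − V_S = 3.48 − 2.47 = 1.01 V; V_DS = V_D − V_S = 6.12 − 2.47 = 3.65 V.
k_n = μ_nC_ox · (W/L) = 1.62 mA/V².
V_ov = V_GS − V_th = 1.01 − 0.403 = 0.607 V.
Since V_DS = 3.65 V ≥ V_ov = 0.607 V, the device is in saturation.
I_D = ½ k_n V_ov² = 0.5 × 1.62 × 0.607² = 0.298 mA.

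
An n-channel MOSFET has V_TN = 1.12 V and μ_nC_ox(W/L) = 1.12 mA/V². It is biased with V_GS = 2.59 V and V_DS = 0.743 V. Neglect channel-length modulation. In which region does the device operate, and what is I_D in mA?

V_ov = V_GS − V_TN = 2.59 − 1.12 = 1.47 V.
Since V_DS = 0.743 V < V_ov = 1.47 V, the device is in the triode region.
I_D = k_n [V_ov · V_DS − ½ V_DS²] = 1.12 × [1.47 × 0.743 − 0.5 × 0.743²] = 0.914 mA.

Triode; I_D = 0.914 mA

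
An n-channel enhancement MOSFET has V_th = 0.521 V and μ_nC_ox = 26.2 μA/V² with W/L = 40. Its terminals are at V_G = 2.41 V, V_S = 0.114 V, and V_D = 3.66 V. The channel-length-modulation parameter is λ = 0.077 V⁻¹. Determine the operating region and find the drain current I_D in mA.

Saturation; I_D = 2.10 mA

V_GS = V_G − V_S = 2.41 − 0.114 = 2.3 V; V_DS = V_D − V_S = 3.66 − 0.114 = 3.55 V.
k_n = μ_nC_ox · (W/L) = 1.048 mA/V².
V_ov = V_GS − V_th = 2.3 − 0.521 = 1.78 V.
Since V_DS = 3.55 V ≥ V_ov = 1.78 V, the device is in saturation.
I_D = ½ k_n V_ov² (1 + λ V_DS) = 0.5 × 1.048 × 1.78² × (1 + 0.077 × 3.55) = 2.1 mA.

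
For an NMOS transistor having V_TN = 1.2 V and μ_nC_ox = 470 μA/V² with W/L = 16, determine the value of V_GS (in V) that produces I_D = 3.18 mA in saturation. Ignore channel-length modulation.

V_GS = 2.12 V

k_n = μ_nC_ox · (W/L) = 7.52 mA/V².
In saturation I_D = ½ k_n (V_GS − V_TN)², so V_GS − V_TN = √(2 I_D / k_n) = √(2 × 3.18 / 7.52) = 0.92 V.
V_GS = 1.2 + 0.92 = 2.12 V.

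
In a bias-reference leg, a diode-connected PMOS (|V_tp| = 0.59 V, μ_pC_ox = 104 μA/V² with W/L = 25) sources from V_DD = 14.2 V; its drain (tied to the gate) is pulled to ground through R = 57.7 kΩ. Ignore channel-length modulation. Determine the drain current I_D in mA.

With gate tied to drain, V_SG = V_SD ≥ V_SG − |V_tp|, so the device is in saturation.
k_p = μ_pC_ox · (W/L) = 2.6 mA/V².
KCL at the drain: ½ k_p (V_SG − |V_tp|)² = (V_DD − V_SG)/R.
Let x = V_SG − 0.59. Then 75 x² + x − 13.61 = 0, giving x = 0.419 V (positive root), so V_SG = 1.01 V.
I_D = (V_DD − V_SG)/R = (14.2 − 1.01) / 57.7 = 0.229 mA.

I_D = 0.229 mA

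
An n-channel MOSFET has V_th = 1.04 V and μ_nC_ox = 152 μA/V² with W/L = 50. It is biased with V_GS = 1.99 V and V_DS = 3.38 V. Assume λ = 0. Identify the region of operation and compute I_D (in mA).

k_n = μ_nC_ox · (W/L) = 7.6 mA/V².
V_ov = V_GS − V_th = 1.99 − 1.04 = 0.95 V.
Since V_DS = 3.38 V ≥ V_ov = 0.95 V, the device is in saturation.
I_D = ½ k_n V_ov² = 0.5 × 7.6 × 0.95² = 3.43 mA.

Saturation; I_D = 3.43 mA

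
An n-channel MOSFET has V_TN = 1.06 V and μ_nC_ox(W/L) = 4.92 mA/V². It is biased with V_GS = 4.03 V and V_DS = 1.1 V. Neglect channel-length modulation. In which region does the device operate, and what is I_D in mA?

V_ov = V_GS − V_TN = 4.03 − 1.06 = 2.97 V.
Since V_DS = 1.1 V < V_ov = 2.97 V, the device is in the triode region.
I_D = k_n [V_ov · V_DS − ½ V_DS²] = 4.92 × [2.97 × 1.1 − 0.5 × 1.1²] = 13.1 mA.

Triode; I_D = 13.1 mA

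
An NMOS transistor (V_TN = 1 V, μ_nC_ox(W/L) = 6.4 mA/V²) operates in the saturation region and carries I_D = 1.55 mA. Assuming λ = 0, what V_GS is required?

In saturation I_D = ½ k_n (V_GS − V_TN)², so V_GS − V_TN = √(2 I_D / k_n) = √(2 × 1.55 / 6.4) = 0.696 V.
V_GS = 1 + 0.696 = 1.7 V.

V_GS = 1.70 V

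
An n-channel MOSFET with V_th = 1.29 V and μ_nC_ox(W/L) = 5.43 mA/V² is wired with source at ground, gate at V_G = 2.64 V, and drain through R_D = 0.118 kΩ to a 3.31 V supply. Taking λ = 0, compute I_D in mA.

V_GS = V_G = 2.64 V, so V_ov = 2.64 − 1.29 = 1.35 V.
Assume saturation: I_D = ½ k_n V_ov² = 0.5 × 5.43 × 1.35² = 4.95 mA, giving V_DS = V_DD − I_D R_D = 3.31 − 4.95 × 0.118 = 2.73 V.
V_DS = 2.73 V ≥ V_ov = 1.35 V, confirming saturation.

I_D = 4.95 mA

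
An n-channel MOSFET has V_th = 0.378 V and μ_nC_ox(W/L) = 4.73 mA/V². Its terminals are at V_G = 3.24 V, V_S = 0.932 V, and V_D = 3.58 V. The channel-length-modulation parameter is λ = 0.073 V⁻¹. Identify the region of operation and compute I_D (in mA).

Saturation; I_D = 10.5 mA

V_GS = V_G − V_S = 3.24 − 0.932 = 2.31 V; V_DS = V_D − V_S = 3.58 − 0.932 = 2.65 V.
V_ov = V_GS − V_th = 2.31 − 0.378 = 1.93 V.
Since V_DS = 2.65 V ≥ V_ov = 1.93 V, the device is in saturation.
I_D = ½ k_n V_ov² (1 + λ V_DS) = 0.5 × 4.73 × 1.93² × (1 + 0.073 × 2.65) = 10.5 mA.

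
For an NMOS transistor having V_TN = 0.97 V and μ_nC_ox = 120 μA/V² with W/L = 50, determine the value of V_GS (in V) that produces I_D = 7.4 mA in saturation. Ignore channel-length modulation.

V_GS = 2.54 V

k_n = μ_nC_ox · (W/L) = 6 mA/V².
In saturation I_D = ½ k_n (V_GS − V_TN)², so V_GS − V_TN = √(2 I_D / k_n) = √(2 × 7.4 / 6) = 1.57 V.
V_GS = 0.97 + 1.57 = 2.54 V.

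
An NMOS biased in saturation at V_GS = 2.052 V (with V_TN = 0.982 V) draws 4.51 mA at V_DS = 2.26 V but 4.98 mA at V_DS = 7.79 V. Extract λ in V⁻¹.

With V_GS fixed, I_D ∝ (1 + λ V_DS) in saturation, so I_D2/I_D1 = (1 + λ V_DS2)/(1 + λ V_DS1).
4.98/4.51 = 1.104 = (1 + 7.79 λ)/(1 + 2.26 λ).
Solving: λ (I_D1 V_DS2 − I_D2 V_DS1) = I_D2 − I_D1, so λ = (4.98 − 4.51) / (4.51 × 7.79 − 4.98 × 2.26) = 0.47 / 23.9 = 0.0197 V⁻¹.

λ = 0.0197 V⁻¹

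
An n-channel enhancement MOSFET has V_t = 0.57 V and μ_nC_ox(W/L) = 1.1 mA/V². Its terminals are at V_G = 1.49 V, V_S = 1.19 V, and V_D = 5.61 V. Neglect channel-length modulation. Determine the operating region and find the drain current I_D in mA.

Cutoff; I_D = 0 mA

V_GS = V_G − V_S = 1.49 − 1.19 = 0.3 V; V_DS = V_D − V_S = 5.61 − 1.19 = 4.42 V.
V_GS = 0.3 V < V_t = 0.57 V, so the transistor is in cutoff.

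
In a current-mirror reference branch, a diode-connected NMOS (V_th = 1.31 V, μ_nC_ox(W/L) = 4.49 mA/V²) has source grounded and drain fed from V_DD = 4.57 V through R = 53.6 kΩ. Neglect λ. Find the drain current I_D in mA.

I_D = 0.0578 mA

With gate tied to drain, V_GS = V_DS ≥ V_GS − V_th, so the device is in saturation.
KCL at the drain: ½ k_n (V_GS − V_th)² = (V_DD − V_GS)/R.
Let x = V_GS − 1.31. Then 120 x² + x − 3.26 = 0, giving x = 0.16 V (positive root), so V_GS = 1.47 V.
I_D = (V_DD − V_GS)/R = (4.57 − 1.47) / 53.6 = 0.0578 mA.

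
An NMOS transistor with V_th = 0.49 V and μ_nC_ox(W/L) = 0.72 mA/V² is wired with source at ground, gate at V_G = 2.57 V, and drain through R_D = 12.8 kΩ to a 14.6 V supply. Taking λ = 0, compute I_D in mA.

V_GS = V_G = 2.57 V, so V_ov = 2.57 − 0.49 = 2.08 V.
Assume saturation: I_D = ½ k_n V_ov² = 0.5 × 0.72 × 2.08² = 1.56 mA, giving V_DS = V_DD − I_D R_D = 14.6 − 1.56 × 12.8 = -5.34 V.
But -5.34 V < V_ov = 2.08 V, so the device is actually in triode.
In triode I_D = k_n[V_ov V_DS − ½ V_DS²] and I_D = (V_DD − V_DS)/R_D. Equating: 4.61 V_DS² − 20.17 V_DS + 14.6 = 0, giving V_DS = 0.915 V (the root below V_ov).
I_D = (14.6 − 0.915) / 12.8 = 1.07 mA.

I_D = 1.07 mA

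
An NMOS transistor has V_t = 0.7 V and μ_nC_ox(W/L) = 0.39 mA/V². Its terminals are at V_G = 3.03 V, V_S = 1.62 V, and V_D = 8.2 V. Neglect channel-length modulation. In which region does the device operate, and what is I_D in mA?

V_GS = V_G − V_S = 3.03 − 1.62 = 1.41 V; V_DS = V_D − V_S = 8.2 − 1.62 = 6.58 V.
V_ov = V_GS − V_t = 1.41 − 0.7 = 0.71 V.
Since V_DS = 6.58 V ≥ V_ov = 0.71 V, the device is in saturation.
I_D = ½ k_n V_ov² = 0.5 × 0.39 × 0.71² = 0.0983 mA.

Saturation; I_D = 0.0983 mA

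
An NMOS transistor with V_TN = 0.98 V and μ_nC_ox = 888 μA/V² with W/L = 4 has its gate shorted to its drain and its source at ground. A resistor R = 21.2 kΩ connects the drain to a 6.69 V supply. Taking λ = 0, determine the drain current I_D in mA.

I_D = 0.252 mA

With gate tied to drain, V_GS = V_DS ≥ V_GS − V_TN, so the device is in saturation.
k_n = μ_nC_ox · (W/L) = 3.552 mA/V².
KCL at the drain: ½ k_n (V_GS − V_TN)² = (V_DD − V_GS)/R.
Let x = V_GS − 0.98. Then 37.7 x² + x − 5.71 = 0, giving x = 0.376 V (positive root), so V_GS = 1.36 V.
I_D = (V_DD − V_GS)/R = (6.69 − 1.36) / 21.2 = 0.252 mA.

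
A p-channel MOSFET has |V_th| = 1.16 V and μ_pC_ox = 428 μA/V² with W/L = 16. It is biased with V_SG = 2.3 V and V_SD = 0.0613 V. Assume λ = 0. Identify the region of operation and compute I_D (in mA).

k_p = μ_pC_ox · (W/L) = 6.848 mA/V².
V_ov = V_SG − |V_th| = 2.3 − 1.16 = 1.14 V.
Since V_SD = 0.0613 V < V_ov = 1.14 V, the device is in the triode region.
I_D = k_p [V_ov · V_SD − ½ V_SD²] = 6.848 × [1.14 × 0.0613 − 0.5 × 0.0613²] = 0.466 mA.

Triode; I_D = 0.466 mA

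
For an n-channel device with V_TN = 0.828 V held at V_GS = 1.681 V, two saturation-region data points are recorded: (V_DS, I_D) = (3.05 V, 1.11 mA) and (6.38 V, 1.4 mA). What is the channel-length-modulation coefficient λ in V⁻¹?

λ = 0.103 V⁻¹

With V_GS fixed, I_D ∝ (1 + λ V_DS) in saturation, so I_D2/I_D1 = (1 + λ V_DS2)/(1 + λ V_DS1).
1.4/1.11 = 1.261 = (1 + 6.38 λ)/(1 + 3.05 λ).
Solving: λ (I_D1 V_DS2 − I_D2 V_DS1) = I_D2 − I_D1, so λ = (1.4 − 1.11) / (1.11 × 6.38 − 1.4 × 3.05) = 0.29 / 2.81 = 0.103 V⁻¹.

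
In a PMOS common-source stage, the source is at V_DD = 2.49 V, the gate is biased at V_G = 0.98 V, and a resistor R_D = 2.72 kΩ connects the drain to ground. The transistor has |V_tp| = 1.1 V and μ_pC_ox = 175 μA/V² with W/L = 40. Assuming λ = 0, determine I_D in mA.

V_SG = V_DD − V_G = 2.49 − 0.98 = 1.51 V, so V_ov = 1.51 − 1.1 = 0.41 V.
k_p = μ_pC_ox · (W/L) = 7 mA/V².
Assume saturation: I_D = ½ k_p V_ov² = 0.5 × 7 × 0.41² = 0.588 mA, giving V_SD = V_DD − I_D R_D = 2.49 − 0.588 × 2.72 = 0.89 V.
V_SD = 0.89 V ≥ V_ov = 0.41 V, confirming saturation.

I_D = 0.588 mA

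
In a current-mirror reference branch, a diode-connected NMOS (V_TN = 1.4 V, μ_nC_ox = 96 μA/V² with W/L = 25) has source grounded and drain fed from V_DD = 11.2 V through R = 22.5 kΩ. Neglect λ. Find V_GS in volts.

V_GS = 1.98 V

With gate tied to drain, V_GS = V_DS ≥ V_GS − V_TN, so the device is in saturation.
k_n = μ_nC_ox · (W/L) = 2.4 mA/V².
KCL at the drain: ½ k_n (V_GS − V_TN)² = (V_DD − V_GS)/R.
Let x = V_GS − 1.4. Then 27 x² + x − 9.8 = 0, giving x = 0.584 V (positive root), so V_GS = 1.98 V.
I_D = (V_DD − V_GS)/R = (11.2 − 1.98) / 22.5 = 0.41 mA.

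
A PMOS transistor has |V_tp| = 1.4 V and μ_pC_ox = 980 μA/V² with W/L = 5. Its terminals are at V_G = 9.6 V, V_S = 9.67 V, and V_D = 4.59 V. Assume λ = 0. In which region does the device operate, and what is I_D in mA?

Cutoff; I_D = 0 mA

V_SG = V_S − V_G = 9.67 − 9.6 = 0.07 V; V_SD = V_S − V_D = 9.67 − 4.59 = 5.08 V.
V_SG = 0.07 V < |V_tp| = 1.4 V, so the transistor is in cutoff.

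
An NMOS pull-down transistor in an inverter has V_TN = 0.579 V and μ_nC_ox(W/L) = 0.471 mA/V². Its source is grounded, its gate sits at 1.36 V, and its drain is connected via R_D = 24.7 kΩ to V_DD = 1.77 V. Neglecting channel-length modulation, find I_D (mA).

V_GS = V_G = 1.36 V, so V_ov = 1.36 − 0.579 = 0.781 V.
Assume saturation: I_D = ½ k_n V_ov² = 0.5 × 0.471 × 0.781² = 0.144 mA, giving V_DS = V_DD − I_D R_D = 1.77 − 0.144 × 24.7 = -1.78 V.
But -1.78 V < V_ov = 0.781 V, so the device is actually in triode.
In triode I_D = k_n[V_ov V_DS − ½ V_DS²] and I_D = (V_DD − V_DS)/R_D. Equating: 5.82 V_DS² − 10.09 V_DS + 1.77 = 0, giving V_DS = 0.198 V (the root below V_ov).
I_D = (1.77 − 0.198) / 24.7 = 0.0636 mA.

I_D = 0.0636 mA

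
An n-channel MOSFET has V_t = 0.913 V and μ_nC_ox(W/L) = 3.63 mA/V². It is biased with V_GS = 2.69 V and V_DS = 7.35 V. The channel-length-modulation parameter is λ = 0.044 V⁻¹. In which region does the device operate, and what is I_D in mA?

Saturation; I_D = 7.58 mA

V_ov = V_GS − V_t = 2.69 − 0.913 = 1.78 V.
Since V_DS = 7.35 V ≥ V_ov = 1.78 V, the device is in saturation.
I_D = ½ k_n V_ov² (1 + λ V_DS) = 0.5 × 3.63 × 1.78² × (1 + 0.044 × 7.35) = 7.58 mA.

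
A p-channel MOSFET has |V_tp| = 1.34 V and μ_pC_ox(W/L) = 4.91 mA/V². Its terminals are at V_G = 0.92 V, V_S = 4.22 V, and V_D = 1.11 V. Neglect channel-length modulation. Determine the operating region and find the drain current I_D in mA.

V_SG = V_S − V_G = 4.22 − 0.92 = 3.3 V; V_SD = V_S − V_D = 4.22 − 1.11 = 3.11 V.
V_ov = V_SG − |V_tp| = 3.3 − 1.34 = 1.96 V.
Since V_SD = 3.11 V ≥ V_ov = 1.96 V, the device is in saturation.
I_D = ½ k_p V_ov² = 0.5 × 4.91 × 1.96² = 9.43 mA.

Saturation; I_D = 9.43 mA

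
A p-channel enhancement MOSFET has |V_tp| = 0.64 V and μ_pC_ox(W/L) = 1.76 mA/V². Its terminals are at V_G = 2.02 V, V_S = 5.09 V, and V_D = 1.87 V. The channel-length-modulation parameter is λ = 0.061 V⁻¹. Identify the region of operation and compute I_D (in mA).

V_SG = V_S − V_G = 5.09 − 2.02 = 3.07 V; V_SD = V_S − V_D = 5.09 − 1.87 = 3.22 V.
V_ov = V_SG − |V_tp| = 3.07 − 0.64 = 2.43 V.
Since V_SD = 3.22 V ≥ V_ov = 2.43 V, the device is in saturation.
I_D = ½ k_p V_ov² (1 + λ V_SD) = 0.5 × 1.76 × 2.43² × (1 + 0.061 × 3.22) = 6.22 mA.

Saturation; I_D = 6.22 mA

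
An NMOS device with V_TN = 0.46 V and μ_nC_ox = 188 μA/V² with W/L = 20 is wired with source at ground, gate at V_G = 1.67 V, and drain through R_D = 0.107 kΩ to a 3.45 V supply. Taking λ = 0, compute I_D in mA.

I_D = 2.75 mA

V_GS = V_G = 1.67 V, so V_ov = 1.67 − 0.46 = 1.21 V.
k_n = μ_nC_ox · (W/L) = 3.76 mA/V².
Assume saturation: I_D = ½ k_n V_ov² = 0.5 × 3.76 × 1.21² = 2.75 mA, giving V_DS = V_DD − I_D R_D = 3.45 − 2.75 × 0.107 = 3.16 V.
V_DS = 3.16 V ≥ V_ov = 1.21 V, confirming saturation.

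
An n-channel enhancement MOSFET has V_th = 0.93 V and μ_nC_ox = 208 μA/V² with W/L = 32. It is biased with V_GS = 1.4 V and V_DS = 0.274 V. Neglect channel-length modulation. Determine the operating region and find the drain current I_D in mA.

Triode; I_D = 0.607 mA

k_n = μ_nC_ox · (W/L) = 6.656 mA/V².
V_ov = V_GS − V_th = 1.4 − 0.93 = 0.47 V.
Since V_DS = 0.274 V < V_ov = 0.47 V, the device is in the triode region.
I_D = k_n [V_ov · V_DS − ½ V_DS²] = 6.656 × [0.47 × 0.274 − 0.5 × 0.274²] = 0.607 mA.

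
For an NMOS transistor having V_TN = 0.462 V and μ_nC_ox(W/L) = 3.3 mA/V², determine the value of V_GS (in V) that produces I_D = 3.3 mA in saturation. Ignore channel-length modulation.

In saturation I_D = ½ k_n (V_GS − V_TN)², so V_GS − V_TN = √(2 I_D / k_n) = √(2 × 3.3 / 3.3) = 1.41 V.
V_GS = 0.462 + 1.41 = 1.88 V.

V_GS = 1.88 V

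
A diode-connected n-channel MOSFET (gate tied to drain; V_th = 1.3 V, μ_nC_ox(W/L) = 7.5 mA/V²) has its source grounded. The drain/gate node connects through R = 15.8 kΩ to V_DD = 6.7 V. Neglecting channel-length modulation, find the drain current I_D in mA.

With gate tied to drain, V_GS = V_DS ≥ V_GS − V_th, so the device is in saturation.
KCL at the drain: ½ k_n (V_GS − V_th)² = (V_DD − V_GS)/R.
Let x = V_GS − 1.3. Then 59.2 x² + x − 5.4 = 0, giving x = 0.294 V (positive root), so V_GS = 1.59 V.
I_D = (V_DD − V_GS)/R = (6.7 − 1.59) / 15.8 = 0.323 mA.

I_D = 0.323 mA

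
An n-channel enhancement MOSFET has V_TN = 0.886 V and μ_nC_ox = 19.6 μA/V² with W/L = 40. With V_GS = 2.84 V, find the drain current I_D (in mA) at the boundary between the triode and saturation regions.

At the boundary V_DS = V_ov = V_GS − V_TN = 2.84 − 0.886 = 1.95 V.
k_n = μ_nC_ox · (W/L) = 0.784 mA/V².
I_D = ½ k_n V_ov² = 0.5 × 0.784 × 1.95² = 1.5 mA.

I_D = 1.50 mA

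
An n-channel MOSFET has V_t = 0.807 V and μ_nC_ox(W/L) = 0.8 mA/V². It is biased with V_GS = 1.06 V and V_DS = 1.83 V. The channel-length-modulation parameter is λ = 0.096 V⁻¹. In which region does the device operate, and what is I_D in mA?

V_ov = V_GS − V_t = 1.06 − 0.807 = 0.253 V.
Since V_DS = 1.83 V ≥ V_ov = 0.253 V, the device is in saturation.
I_D = ½ k_n V_ov² (1 + λ V_DS) = 0.5 × 0.8 × 0.253² × (1 + 0.096 × 1.83) = 0.0301 mA.

Saturation; I_D = 0.0301 mA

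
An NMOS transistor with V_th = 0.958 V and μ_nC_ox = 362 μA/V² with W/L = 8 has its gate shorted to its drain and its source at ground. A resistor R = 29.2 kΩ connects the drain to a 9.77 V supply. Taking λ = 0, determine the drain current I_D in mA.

I_D = 0.287 mA

With gate tied to drain, V_GS = V_DS ≥ V_GS − V_th, so the device is in saturation.
k_n = μ_nC_ox · (W/L) = 2.896 mA/V².
KCL at the drain: ½ k_n (V_GS − V_th)² = (V_DD − V_GS)/R.
Let x = V_GS − 0.958. Then 42.3 x² + x − 8.812 = 0, giving x = 0.445 V (positive root), so V_GS = 1.4 V.
I_D = (V_DD − V_GS)/R = (9.77 − 1.4) / 29.2 = 0.287 mA.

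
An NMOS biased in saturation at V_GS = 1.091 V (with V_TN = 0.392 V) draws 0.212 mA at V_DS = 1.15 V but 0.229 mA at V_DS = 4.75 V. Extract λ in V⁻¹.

λ = 0.0229 V⁻¹

With V_GS fixed, I_D ∝ (1 + λ V_DS) in saturation, so I_D2/I_D1 = (1 + λ V_DS2)/(1 + λ V_DS1).
0.229/0.212 = 1.08 = (1 + 4.75 λ)/(1 + 1.15 λ).
Solving: λ (I_D1 V_DS2 − I_D2 V_DS1) = I_D2 − I_D1, so λ = (0.229 − 0.212) / (0.212 × 4.75 − 0.229 × 1.15) = 0.017 / 0.744 = 0.0229 V⁻¹.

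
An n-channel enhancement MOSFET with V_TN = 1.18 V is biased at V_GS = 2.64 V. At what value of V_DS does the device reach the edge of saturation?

The boundary between triode and saturation is V_DS = V_GS − V_TN = V_ov.
V_ov = 2.64 − 1.18 = 1.46 V.

V_DS,sat = 1.46 V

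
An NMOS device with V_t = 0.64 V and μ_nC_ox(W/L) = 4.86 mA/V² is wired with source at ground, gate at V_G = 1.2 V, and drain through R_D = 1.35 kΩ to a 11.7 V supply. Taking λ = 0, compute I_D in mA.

I_D = 0.762 mA

V_GS = V_G = 1.2 V, so V_ov = 1.2 − 0.64 = 0.56 V.
Assume saturation: I_D = ½ k_n V_ov² = 0.5 × 4.86 × 0.56² = 0.762 mA, giving V_DS = V_DD − I_D R_D = 11.7 − 0.762 × 1.35 = 10.7 V.
V_DS = 10.7 V ≥ V_ov = 0.56 V, confirming saturation.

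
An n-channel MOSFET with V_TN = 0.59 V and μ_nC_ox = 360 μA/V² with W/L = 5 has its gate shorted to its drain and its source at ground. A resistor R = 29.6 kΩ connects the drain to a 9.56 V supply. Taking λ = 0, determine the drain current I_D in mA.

With gate tied to drain, V_GS = V_DS ≥ V_GS − V_TN, so the device is in saturation.
k_n = μ_nC_ox · (W/L) = 1.8 mA/V².
KCL at the drain: ½ k_n (V_GS − V_TN)² = (V_DD − V_GS)/R.
Let x = V_GS − 0.59. Then 26.6 x² + x − 8.97 = 0, giving x = 0.562 V (positive root), so V_GS = 1.15 V.
I_D = (V_DD − V_GS)/R = (9.56 − 1.15) / 29.6 = 0.284 mA.

I_D = 0.284 mA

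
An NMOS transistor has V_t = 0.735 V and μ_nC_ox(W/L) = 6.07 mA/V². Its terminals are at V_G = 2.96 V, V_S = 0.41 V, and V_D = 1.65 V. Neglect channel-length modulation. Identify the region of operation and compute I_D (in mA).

V_GS = V_G − V_S = 2.96 − 0.41 = 2.55 V; V_DS = V_D − V_S = 1.65 − 0.41 = 1.24 V.
V_ov = V_GS − V_t = 2.55 − 0.735 = 1.81 V.
Since V_DS = 1.24 V < V_ov = 1.81 V, the device is in the triode region.
I_D = k_n [V_ov · V_DS − ½ V_DS²] = 6.07 × [1.81 × 1.24 − 0.5 × 1.24²] = 8.99 mA.

Triode; I_D = 8.99 mA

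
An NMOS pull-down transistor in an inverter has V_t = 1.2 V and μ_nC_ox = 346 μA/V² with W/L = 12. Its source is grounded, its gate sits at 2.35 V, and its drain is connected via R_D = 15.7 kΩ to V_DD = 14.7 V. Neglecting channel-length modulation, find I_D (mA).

V_GS = V_G = 2.35 V, so V_ov = 2.35 − 1.2 = 1.15 V.
k_n = μ_nC_ox · (W/L) = 4.152 mA/V².
Assume saturation: I_D = ½ k_n V_ov² = 0.5 × 4.152 × 1.15² = 2.75 mA, giving V_DS = V_DD − I_D R_D = 14.7 − 2.75 × 15.7 = -28.4 V.
But -28.4 V < V_ov = 1.15 V, so the device is actually in triode.
In triode I_D = k_n[V_ov V_DS − ½ V_DS²] and I_D = (V_DD − V_DS)/R_D. Equating: 32.6 V_DS² − 75.96 V_DS + 14.7 = 0, giving V_DS = 0.213 V (the root below V_ov).
I_D = (14.7 − 0.213) / 15.7 = 0.923 mA.

I_D = 0.923 mA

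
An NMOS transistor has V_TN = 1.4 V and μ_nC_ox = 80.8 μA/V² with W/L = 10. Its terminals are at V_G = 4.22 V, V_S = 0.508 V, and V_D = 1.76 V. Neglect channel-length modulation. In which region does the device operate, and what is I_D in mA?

V_GS = V_G − V_S = 4.22 − 0.508 = 3.71 V; V_DS = V_D − V_S = 1.76 − 0.508 = 1.25 V.
k_n = μ_nC_ox · (W/L) = 0.808 mA/V².
V_ov = V_GS − V_TN = 3.71 − 1.4 = 2.31 V.
Since V_DS = 1.25 V < V_ov = 2.31 V, the device is in the triode region.
I_D = k_n [V_ov · V_DS − ½ V_DS²] = 0.808 × [2.31 × 1.25 − 0.5 × 1.25²] = 1.71 mA.

Triode; I_D = 1.71 mA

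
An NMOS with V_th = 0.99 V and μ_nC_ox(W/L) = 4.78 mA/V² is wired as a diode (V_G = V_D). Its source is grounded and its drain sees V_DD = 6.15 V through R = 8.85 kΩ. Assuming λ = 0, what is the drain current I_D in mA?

I_D = 0.530 mA

With gate tied to drain, V_GS = V_DS ≥ V_GS − V_th, so the device is in saturation.
KCL at the drain: ½ k_n (V_GS − V_th)² = (V_DD − V_GS)/R.
Let x = V_GS − 0.99. Then 21.2 x² + x − 5.16 = 0, giving x = 0.471 V (positive root), so V_GS = 1.46 V.
I_D = (V_DD − V_GS)/R = (6.15 − 1.46) / 8.85 = 0.53 mA.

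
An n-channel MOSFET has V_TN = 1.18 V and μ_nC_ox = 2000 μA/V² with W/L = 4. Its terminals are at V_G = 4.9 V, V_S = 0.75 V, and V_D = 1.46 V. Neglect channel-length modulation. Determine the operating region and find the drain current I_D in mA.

V_GS = V_G − V_S = 4.9 − 0.75 = 4.15 V; V_DS = V_D − V_S = 1.46 − 0.75 = 0.71 V.
k_n = μ_nC_ox · (W/L) = 8 mA/V².
V_ov = V_GS − V_TN = 4.15 − 1.18 = 2.97 V.
Since V_DS = 0.71 V < V_ov = 2.97 V, the device is in the triode region.
I_D = k_n [V_ov · V_DS − ½ V_DS²] = 8 × [2.97 × 0.71 − 0.5 × 0.71²] = 14.9 mA.

Triode; I_D = 14.9 mA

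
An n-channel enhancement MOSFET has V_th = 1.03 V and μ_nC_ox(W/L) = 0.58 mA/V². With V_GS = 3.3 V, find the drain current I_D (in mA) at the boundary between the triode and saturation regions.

I_D = 1.49 mA

At the boundary V_DS = V_ov = V_GS − V_th = 3.3 − 1.03 = 2.27 V.
I_D = ½ k_n V_ov² = 0.5 × 0.58 × 2.27² = 1.49 mA.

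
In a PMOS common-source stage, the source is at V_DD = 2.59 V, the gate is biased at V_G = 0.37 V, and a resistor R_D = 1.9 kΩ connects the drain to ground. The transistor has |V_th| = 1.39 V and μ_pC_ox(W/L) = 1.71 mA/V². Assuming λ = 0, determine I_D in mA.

I_D = 0.589 mA

V_SG = V_DD − V_G = 2.59 − 0.37 = 2.22 V, so V_ov = 2.22 − 1.39 = 0.83 V.
Assume saturation: I_D = ½ k_p V_ov² = 0.5 × 1.71 × 0.83² = 0.589 mA, giving V_SD = V_DD − I_D R_D = 2.59 − 0.589 × 1.9 = 1.47 V.
V_SD = 1.47 V ≥ V_ov = 0.83 V, confirming saturation.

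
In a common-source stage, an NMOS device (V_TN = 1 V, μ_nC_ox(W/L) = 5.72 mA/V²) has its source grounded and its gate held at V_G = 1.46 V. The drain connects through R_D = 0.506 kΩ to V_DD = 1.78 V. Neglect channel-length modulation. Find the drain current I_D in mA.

V_GS = V_G = 1.46 V, so V_ov = 1.46 − 1 = 0.46 V.
Assume saturation: I_D = ½ k_n V_ov² = 0.5 × 5.72 × 0.46² = 0.605 mA, giving V_DS = V_DD − I_D R_D = 1.78 − 0.605 × 0.506 = 1.47 V.
V_DS = 1.47 V ≥ V_ov = 0.46 V, confirming saturation.

I_D = 0.605 mA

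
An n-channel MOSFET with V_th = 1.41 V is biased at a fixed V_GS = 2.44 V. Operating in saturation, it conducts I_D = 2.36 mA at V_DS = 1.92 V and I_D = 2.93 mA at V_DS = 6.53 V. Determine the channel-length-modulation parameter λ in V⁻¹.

With V_GS fixed, I_D ∝ (1 + λ V_DS) in saturation, so I_D2/I_D1 = (1 + λ V_DS2)/(1 + λ V_DS1).
2.93/2.36 = 1.242 = (1 + 6.53 λ)/(1 + 1.92 λ).
Solving: λ (I_D1 V_DS2 − I_D2 V_DS1) = I_D2 − I_D1, so λ = (2.93 − 2.36) / (2.36 × 6.53 − 2.93 × 1.92) = 0.57 / 9.79 = 0.0583 V⁻¹.

λ = 0.0583 V⁻¹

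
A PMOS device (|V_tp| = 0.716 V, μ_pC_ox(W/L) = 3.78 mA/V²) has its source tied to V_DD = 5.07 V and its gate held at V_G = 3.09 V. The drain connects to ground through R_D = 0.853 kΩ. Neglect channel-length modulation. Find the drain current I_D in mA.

V_SG = V_DD − V_G = 5.07 − 3.09 = 1.98 V, so V_ov = 1.98 − 0.716 = 1.26 V.
Assume saturation: I_D = ½ k_p V_ov² = 0.5 × 3.78 × 1.26² = 3.02 mA, giving V_SD = V_DD − I_D R_D = 5.07 − 3.02 × 0.853 = 2.49 V.
V_SD = 2.49 V ≥ V_ov = 1.26 V, confirming saturation.

I_D = 3.02 mA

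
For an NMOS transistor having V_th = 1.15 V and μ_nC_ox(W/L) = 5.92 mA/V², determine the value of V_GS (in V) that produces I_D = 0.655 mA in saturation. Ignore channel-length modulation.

In saturation I_D = ½ k_n (V_GS − V_th)², so V_GS − V_th = √(2 I_D / k_n) = √(2 × 0.655 / 5.92) = 0.47 V.
V_GS = 1.15 + 0.47 = 1.62 V.

V_GS = 1.62 V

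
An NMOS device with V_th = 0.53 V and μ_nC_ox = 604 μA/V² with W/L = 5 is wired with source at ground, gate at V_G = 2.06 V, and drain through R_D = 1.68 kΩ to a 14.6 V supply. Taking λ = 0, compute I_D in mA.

V_GS = V_G = 2.06 V, so V_ov = 2.06 − 0.53 = 1.53 V.
k_n = μ_nC_ox · (W/L) = 3.02 mA/V².
Assume saturation: I_D = ½ k_n V_ov² = 0.5 × 3.02 × 1.53² = 3.53 mA, giving V_DS = V_DD − I_D R_D = 14.6 − 3.53 × 1.68 = 8.66 V.
V_DS = 8.66 V ≥ V_ov = 1.53 V, confirming saturation.

I_D = 3.53 mA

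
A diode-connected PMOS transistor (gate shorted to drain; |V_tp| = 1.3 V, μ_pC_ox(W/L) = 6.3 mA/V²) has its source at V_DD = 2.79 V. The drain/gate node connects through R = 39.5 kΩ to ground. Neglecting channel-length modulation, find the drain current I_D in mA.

I_D = 0.0351 mA

With gate tied to drain, V_SG = V_SD ≥ V_SG − |V_tp|, so the device is in saturation.
KCL at the drain: ½ k_p (V_SG − |V_tp|)² = (V_DD − V_SG)/R.
Let x = V_SG − 1.3. Then 124 x² + x − 1.49 = 0, giving x = 0.105 V (positive root), so V_SG = 1.41 V.
I_D = (V_DD − V_SG)/R = (2.79 − 1.41) / 39.5 = 0.0351 mA.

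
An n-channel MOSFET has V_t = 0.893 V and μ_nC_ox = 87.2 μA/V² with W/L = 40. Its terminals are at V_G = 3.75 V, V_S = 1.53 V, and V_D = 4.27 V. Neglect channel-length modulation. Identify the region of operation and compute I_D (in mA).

Saturation; I_D = 3.07 mA

V_GS = V_G − V_S = 3.75 − 1.53 = 2.22 V; V_DS = V_D − V_S = 4.27 − 1.53 = 2.74 V.
k_n = μ_nC_ox · (W/L) = 3.488 mA/V².
V_ov = V_GS − V_t = 2.22 − 0.893 = 1.33 V.
Since V_DS = 2.74 V ≥ V_ov = 1.33 V, the device is in saturation.
I_D = ½ k_n V_ov² = 0.5 × 3.488 × 1.33² = 3.07 mA.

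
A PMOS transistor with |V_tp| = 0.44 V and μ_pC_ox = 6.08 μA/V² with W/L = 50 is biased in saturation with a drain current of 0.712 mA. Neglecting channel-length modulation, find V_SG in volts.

V_SG = 2.60 V

k_p = μ_pC_ox · (W/L) = 0.304 mA/V².
In saturation I_D = ½ k_p (V_SG − |V_tp|)², so V_SG − |V_tp| = √(2 I_D / k_p) = √(2 × 0.712 / 0.304) = 2.16 V.
V_SG = 0.44 + 2.16 = 2.6 V.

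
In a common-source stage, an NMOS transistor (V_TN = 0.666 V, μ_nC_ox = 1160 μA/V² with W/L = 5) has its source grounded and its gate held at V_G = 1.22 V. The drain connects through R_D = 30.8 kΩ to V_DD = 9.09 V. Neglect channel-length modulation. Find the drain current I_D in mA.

V_GS = V_G = 1.22 V, so V_ov = 1.22 − 0.666 = 0.554 V.
k_n = μ_nC_ox · (W/L) = 5.8 mA/V².
Assume saturation: I_D = ½ k_n V_ov² = 0.5 × 5.8 × 0.554² = 0.89 mA, giving V_DS = V_DD − I_D R_D = 9.09 − 0.89 × 30.8 = -18.3 V.
But -18.3 V < V_ov = 0.554 V, so the device is actually in triode.
In triode I_D = k_n[V_ov V_DS − ½ V_DS²] and I_D = (V_DD − V_DS)/R_D. Equating: 89.3 V_DS² − 99.97 V_DS + 9.09 = 0, giving V_DS = 0.0998 V (the root below V_ov).
I_D = (9.09 − 0.0998) / 30.8 = 0.292 mA.

I_D = 0.292 mA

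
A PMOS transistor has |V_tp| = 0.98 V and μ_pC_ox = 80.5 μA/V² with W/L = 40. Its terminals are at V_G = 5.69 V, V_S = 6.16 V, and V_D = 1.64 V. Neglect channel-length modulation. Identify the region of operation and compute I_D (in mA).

Cutoff; I_D = 0 mA

V_SG = V_S − V_G = 6.16 − 5.69 = 0.47 V; V_SD = V_S − V_D = 6.16 − 1.64 = 4.52 V.
V_SG = 0.47 V < |V_tp| = 0.98 V, so the transistor is in cutoff.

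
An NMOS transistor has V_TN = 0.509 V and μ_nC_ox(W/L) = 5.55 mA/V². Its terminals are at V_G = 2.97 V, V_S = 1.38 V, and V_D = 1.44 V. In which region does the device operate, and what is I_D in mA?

Triode; I_D = 0.350 mA

V_GS = V_G − V_S = 2.97 − 1.38 = 1.59 V; V_DS = V_D − V_S = 1.44 − 1.38 = 0.06 V.
V_ov = V_GS − V_TN = 1.59 − 0.509 = 1.08 V.
Since V_DS = 0.06 V < V_ov = 1.08 V, the device is in the triode region.
I_D = k_n [V_ov · V_DS − ½ V_DS²] = 5.55 × [1.08 × 0.06 − 0.5 × 0.06²] = 0.35 mA.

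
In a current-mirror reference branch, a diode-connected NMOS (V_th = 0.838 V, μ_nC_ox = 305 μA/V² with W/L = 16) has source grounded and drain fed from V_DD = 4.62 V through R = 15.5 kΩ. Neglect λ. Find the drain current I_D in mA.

I_D = 0.224 mA

With gate tied to drain, V_GS = V_DS ≥ V_GS − V_th, so the device is in saturation.
k_n = μ_nC_ox · (W/L) = 4.88 mA/V².
KCL at the drain: ½ k_n (V_GS − V_th)² = (V_DD − V_GS)/R.
Let x = V_GS − 0.838. Then 37.8 x² + x − 3.782 = 0, giving x = 0.303 V (positive root), so V_GS = 1.14 V.
I_D = (V_DD − V_GS)/R = (4.62 − 1.14) / 15.5 = 0.224 mA.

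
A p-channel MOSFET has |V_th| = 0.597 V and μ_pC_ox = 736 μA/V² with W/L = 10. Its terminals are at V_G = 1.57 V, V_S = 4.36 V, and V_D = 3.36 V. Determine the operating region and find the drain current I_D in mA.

V_SG = V_S − V_G = 4.36 − 1.57 = 2.79 V; V_SD = V_S − V_D = 4.36 − 3.36 = 1 V.
k_p = μ_pC_ox · (W/L) = 7.36 mA/V².
V_ov = V_SG − |V_th| = 2.79 − 0.597 = 2.19 V.
Since V_SD = 1 V < V_ov = 2.19 V, the device is in the triode region.
I_D = k_p [V_ov · V_SD − ½ V_SD²] = 7.36 × [2.19 × 1 − 0.5 × 1²] = 12.5 mA.

Triode; I_D = 12.5 mA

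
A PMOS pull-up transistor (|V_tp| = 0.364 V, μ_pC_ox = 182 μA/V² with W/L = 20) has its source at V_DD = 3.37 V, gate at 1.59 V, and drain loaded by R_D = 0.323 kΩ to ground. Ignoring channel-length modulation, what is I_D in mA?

I_D = 3.65 mA

V_SG = V_DD − V_G = 3.37 − 1.59 = 1.78 V, so V_ov = 1.78 − 0.364 = 1.42 V.
k_p = μ_pC_ox · (W/L) = 3.64 mA/V².
Assume saturation: I_D = ½ k_p V_ov² = 0.5 × 3.64 × 1.42² = 3.65 mA, giving V_SD = V_DD − I_D R_D = 3.37 − 3.65 × 0.323 = 2.19 V.
V_SD = 2.19 V ≥ V_ov = 1.42 V, confirming saturation.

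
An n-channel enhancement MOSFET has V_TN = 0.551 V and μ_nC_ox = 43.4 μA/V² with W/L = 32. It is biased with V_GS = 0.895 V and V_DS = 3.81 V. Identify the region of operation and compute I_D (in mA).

k_n = μ_nC_ox · (W/L) = 1.389 mA/V².
V_ov = V_GS − V_TN = 0.895 − 0.551 = 0.344 V.
Since V_DS = 3.81 V ≥ V_ov = 0.344 V, the device is in saturation.
I_D = ½ k_n V_ov² = 0.5 × 1.389 × 0.344² = 0.0822 mA.

Saturation; I_D = 0.0822 mA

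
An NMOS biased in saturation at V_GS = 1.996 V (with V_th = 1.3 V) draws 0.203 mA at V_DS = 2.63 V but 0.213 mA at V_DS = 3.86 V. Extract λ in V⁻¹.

With V_GS fixed, I_D ∝ (1 + λ V_DS) in saturation, so I_D2/I_D1 = (1 + λ V_DS2)/(1 + λ V_DS1).
0.213/0.203 = 1.049 = (1 + 3.86 λ)/(1 + 2.63 λ).
Solving: λ (I_D1 V_DS2 − I_D2 V_DS1) = I_D2 − I_D1, so λ = (0.213 − 0.203) / (0.203 × 3.86 − 0.213 × 2.63) = 0.01 / 0.223 = 0.0448 V⁻¹.

λ = 0.0448 V⁻¹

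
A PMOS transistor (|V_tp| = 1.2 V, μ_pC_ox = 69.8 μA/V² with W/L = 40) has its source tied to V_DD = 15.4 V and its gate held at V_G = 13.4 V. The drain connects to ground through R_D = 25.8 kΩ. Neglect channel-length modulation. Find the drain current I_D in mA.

I_D = 0.584 mA

V_SG = V_DD − V_G = 15.4 − 13.4 = 2 V, so V_ov = 2 − 1.2 = 0.8 V.
k_p = μ_pC_ox · (W/L) = 2.792 mA/V².
Assume saturation: I_D = ½ k_p V_ov² = 0.5 × 2.792 × 0.8² = 0.893 mA, giving V_SD = V_DD − I_D R_D = 15.4 − 0.893 × 25.8 = -7.65 V.
But -7.65 V < V_ov = 0.8 V, so the device is actually in triode.
In triode I_D = k_p[V_ov V_SD − ½ V_SD²] and I_D = (V_DD − V_SD)/R_D. Equating: 36 V_SD² − 58.63 V_SD + 15.4 = 0, giving V_SD = 0.329 V (the root below V_ov).
I_D = (15.4 − 0.329) / 25.8 = 0.584 mA.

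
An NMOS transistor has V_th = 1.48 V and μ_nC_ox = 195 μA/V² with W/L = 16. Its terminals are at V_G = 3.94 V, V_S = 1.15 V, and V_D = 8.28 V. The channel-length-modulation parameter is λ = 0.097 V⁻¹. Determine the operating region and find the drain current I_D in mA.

Saturation; I_D = 4.53 mA

V_GS = V_G − V_S = 3.94 − 1.15 = 2.79 V; V_DS = V_D − V_S = 8.28 − 1.15 = 7.13 V.
k_n = μ_nC_ox · (W/L) = 3.12 mA/V².
V_ov = V_GS − V_th = 2.79 − 1.48 = 1.31 V.
Since V_DS = 7.13 V ≥ V_ov = 1.31 V, the device is in saturation.
I_D = ½ k_n V_ov² (1 + λ V_DS) = 0.5 × 3.12 × 1.31² × (1 + 0.097 × 7.13) = 4.53 mA.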